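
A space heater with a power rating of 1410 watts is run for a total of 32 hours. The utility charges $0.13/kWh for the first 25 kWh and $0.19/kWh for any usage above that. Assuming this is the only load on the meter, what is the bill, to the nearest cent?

$7.07

Energy = 1.41 kW × 32 h = 45.12 kWh
Tier 1 (0–25 kWh): 25 × $0.13 = $3.25
Above 25 kWh: 20.12 × $0.19 = $3.8228
Bill = $7.07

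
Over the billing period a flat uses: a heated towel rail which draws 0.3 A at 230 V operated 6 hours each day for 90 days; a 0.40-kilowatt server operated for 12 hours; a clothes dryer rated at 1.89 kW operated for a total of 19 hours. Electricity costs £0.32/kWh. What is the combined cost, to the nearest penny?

heated towel rail: Power = 0.3 A × 230 V = 69 W = 0.069 kW
heated towel rail: Runtime = 6 h/day × 90 days = 540 h
heated towel rail: 0.069 kW × 540 h = 37.26 kWh
server: 0.4 kW × 12 h = 4.8 kWh
clothes dryer: 1.89 kW × 19 h = 35.91 kWh
Total energy = 77.97 kWh
Cost = 77.97 × £0.32 = £24.95

£24.95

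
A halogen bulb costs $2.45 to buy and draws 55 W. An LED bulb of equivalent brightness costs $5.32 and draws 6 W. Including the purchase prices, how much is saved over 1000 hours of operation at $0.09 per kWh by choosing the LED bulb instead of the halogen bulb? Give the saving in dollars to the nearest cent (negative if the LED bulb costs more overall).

$1.54

halogen bulb: $2.45 + (55/1000) kW × 1000 h × $0.09 = $2.45 + $4.95 = $7.4
LED bulb: $5.32 + (6/1000) kW × 1000 h × $0.09 = $5.32 + $0.54 = $5.86
Saving = $7.4 − $5.86 = $1.54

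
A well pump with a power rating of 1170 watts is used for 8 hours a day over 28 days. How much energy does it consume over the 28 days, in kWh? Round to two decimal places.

262.08 kWh

Runtime = 8 h/day × 28 days = 224 h
Energy = 1.17 kW × 224 h = 262.08 kWh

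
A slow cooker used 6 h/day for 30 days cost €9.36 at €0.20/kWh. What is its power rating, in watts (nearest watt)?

260 W

Energy = €9.36 ÷ €0.20/kWh = 46.8 kWh
Runtime = 6 h/day × 30 days = 180 h
Power = 46.8 kWh ÷ 180 h = 0.26 kW = 260 W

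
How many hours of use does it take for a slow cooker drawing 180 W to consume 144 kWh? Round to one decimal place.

Hours = 144 kWh ÷ 0.18 kW = 800.0 h

800.0 h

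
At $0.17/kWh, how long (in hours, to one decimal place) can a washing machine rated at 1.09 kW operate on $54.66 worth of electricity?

Energy available = $54.66 ÷ $0.17/kWh = 321.5294 kWh
Hours = 321.5294 kWh ÷ 1.09 kW = 295.0 h

295.0 h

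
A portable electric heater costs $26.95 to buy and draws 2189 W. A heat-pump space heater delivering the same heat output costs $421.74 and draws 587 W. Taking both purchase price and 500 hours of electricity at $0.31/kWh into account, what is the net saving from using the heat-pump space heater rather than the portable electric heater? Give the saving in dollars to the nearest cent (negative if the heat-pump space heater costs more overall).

-$146.48

portable electric heater: $26.95 + (2189/1000) kW × 500 h × $0.31 = $26.95 + $339.295 = $366.245
heat-pump space heater: $421.74 + (587/1000) kW × 500 h × $0.31 = $421.74 + $90.985 = $512.725
Saving = $366.245 − $512.725 = −$146.48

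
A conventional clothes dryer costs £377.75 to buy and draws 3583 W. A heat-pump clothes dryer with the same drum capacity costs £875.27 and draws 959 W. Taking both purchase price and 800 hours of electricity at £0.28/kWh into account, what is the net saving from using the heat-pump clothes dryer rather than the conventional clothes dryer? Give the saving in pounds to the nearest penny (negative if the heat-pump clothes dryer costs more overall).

£90.26

conventional clothes dryer: £377.75 + (3583/1000) kW × 800 h × £0.28 = £377.75 + £802.592 = £1180.342
heat-pump clothes dryer: £875.27 + (959/1000) kW × 800 h × £0.28 = £875.27 + £214.816 = £1090.086
Saving = £1180.342 − £1090.086 = £90.256 → £90.26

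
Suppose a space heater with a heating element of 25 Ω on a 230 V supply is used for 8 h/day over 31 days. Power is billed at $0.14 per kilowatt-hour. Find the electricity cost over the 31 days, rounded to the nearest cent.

$73.47

Power = V²/R = 230²/25 = 2116 W = 2.116 kW
Runtime = 8 h/day × 31 days = 248 h
Energy = 2.116 kW × 248 h = 524.768 kWh
Cost = 524.768 kWh × $0.14/kWh = $73.47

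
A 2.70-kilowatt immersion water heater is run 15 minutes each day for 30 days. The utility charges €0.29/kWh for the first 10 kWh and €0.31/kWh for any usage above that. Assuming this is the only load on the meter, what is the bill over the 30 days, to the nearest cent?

€6.08

Runtime = 15 min × 30 = 450 min = 7.5 h
Energy = 2.7 kW × 7.5 h = 20.25 kWh
Tier 1 (0–10 kWh): 10 × €0.29 = €2.9
Above 10 kWh: 10.25 × €0.31 = €3.1775
Bill = €6.08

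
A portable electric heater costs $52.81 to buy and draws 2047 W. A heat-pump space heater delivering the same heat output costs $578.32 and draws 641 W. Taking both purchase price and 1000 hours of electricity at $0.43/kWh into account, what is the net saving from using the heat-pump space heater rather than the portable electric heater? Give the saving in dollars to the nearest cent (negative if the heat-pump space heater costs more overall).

$79.07

portable electric heater: $52.81 + (2047/1000) kW × 1000 h × $0.43 = $52.81 + $880.21 = $933.02
heat-pump space heater: $578.32 + (641/1000) kW × 1000 h × $0.43 = $578.32 + $275.63 = $853.95
Saving = $933.02 − $853.95 = $79.07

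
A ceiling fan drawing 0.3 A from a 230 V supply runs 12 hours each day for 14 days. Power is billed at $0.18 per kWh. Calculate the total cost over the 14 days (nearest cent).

Power = 0.3 A × 230 V = 69 W = 0.069 kW
Runtime = 12 h/day × 14 days = 168 h
Energy = 0.069 kW × 168 h = 11.592 kWh
Cost = 11.592 kWh × $0.18/kWh = $2.09

$2.09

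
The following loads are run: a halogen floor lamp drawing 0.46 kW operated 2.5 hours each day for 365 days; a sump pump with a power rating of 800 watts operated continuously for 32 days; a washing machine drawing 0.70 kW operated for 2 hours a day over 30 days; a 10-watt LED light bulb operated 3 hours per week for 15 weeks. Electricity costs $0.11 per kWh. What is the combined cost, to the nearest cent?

$118.43

halogen floor lamp: Runtime = 2.5 h/day × 365 days = 912.5 h
halogen floor lamp: 0.46 kW × 912.5 h = 419.75 kWh
sump pump: Runtime = 24 h × 32 = 768 h
sump pump: 0.8 kW × 768 h = 614.4 kWh
washing machine: Runtime = 2 h/day × 30 days = 60 h
washing machine: 0.7 kW × 60 h = 42 kWh
LED light bulb: Runtime = 3 h/week × 15 weeks = 45 h
LED light bulb: 0.01 kW × 45 h = 0.45 kWh
Total energy = 1076.6 kWh
Cost = 1076.6 × $0.11 = $118.43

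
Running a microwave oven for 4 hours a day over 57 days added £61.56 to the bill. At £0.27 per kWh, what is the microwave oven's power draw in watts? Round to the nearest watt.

1000 W

Energy = £61.56 ÷ £0.27/kWh = 228 kWh
Runtime = 4 h/day × 57 days = 228 h
Power = 228 kWh ÷ 228 h = 1 kW = 1000 W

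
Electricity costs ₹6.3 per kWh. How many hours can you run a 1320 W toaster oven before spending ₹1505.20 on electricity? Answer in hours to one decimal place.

181.0 h

Energy available = ₹1505.20 ÷ ₹6.3/kWh = 238.9206 kWh
Hours = 238.9206 kWh ÷ 1.32 kW = 181.0 h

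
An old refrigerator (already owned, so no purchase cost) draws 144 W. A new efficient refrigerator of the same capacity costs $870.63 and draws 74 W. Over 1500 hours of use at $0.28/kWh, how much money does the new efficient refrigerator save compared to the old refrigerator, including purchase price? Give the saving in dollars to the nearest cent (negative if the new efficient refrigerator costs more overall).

old refrigerator: $0.00 + (144/1000) kW × 1500 h × $0.28 = $0.00 + $60.48 = $60.48
new efficient refrigerator: $870.63 + (74/1000) kW × 1500 h × $0.28 = $870.63 + $31.08 = $901.71
Saving = $60.48 − $901.71 = −$841.23

-$841.23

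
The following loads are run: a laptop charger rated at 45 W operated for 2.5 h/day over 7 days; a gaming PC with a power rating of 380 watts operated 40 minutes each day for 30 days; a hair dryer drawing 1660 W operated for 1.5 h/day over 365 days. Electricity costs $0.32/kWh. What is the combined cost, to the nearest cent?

$293.52

laptop charger: Runtime = 2.5 h/day × 7 days = 17.5 h
laptop charger: 0.045 kW × 17.5 h = 0.7875 kWh
gaming PC: Runtime = 40 min × 30 = 1200 min = 20 h
gaming PC: 0.38 kW × 20 h = 7.6 kWh
hair dryer: Runtime = 1.5 h/day × 365 days = 547.5 h
hair dryer: 1.66 kW × 547.5 h = 908.85 kWh
Total energy = 917.2375 kWh
Cost = 917.2375 × $0.32 = $293.52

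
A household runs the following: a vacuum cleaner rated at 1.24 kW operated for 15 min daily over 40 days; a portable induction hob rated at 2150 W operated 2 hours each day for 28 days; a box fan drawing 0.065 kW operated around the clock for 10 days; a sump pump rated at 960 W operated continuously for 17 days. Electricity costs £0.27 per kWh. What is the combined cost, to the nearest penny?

vacuum cleaner: Runtime = 15 min × 40 = 600 min = 10 h
vacuum cleaner: 1.24 kW × 10 h = 12.4 kWh
portable induction hob: Runtime = 2 h/day × 28 days = 56 h
portable induction hob: 2.15 kW × 56 h = 120.4 kWh
box fan: Runtime = 24 h × 10 = 240 h
box fan: 0.065 kW × 240 h = 15.6 kWh
sump pump: Runtime = 24 h × 17 = 408 h
sump pump: 0.96 kW × 408 h = 391.68 kWh
Total energy = 540.08 kWh
Cost = 540.08 × £0.27 = £145.82

£145.82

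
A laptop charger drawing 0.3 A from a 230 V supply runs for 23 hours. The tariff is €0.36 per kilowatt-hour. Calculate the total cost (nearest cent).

€0.57

Power = 0.3 A × 230 V = 69 W = 0.069 kW
Energy = 0.069 kW × 23 h = 1.587 kWh
Cost = 1.587 kWh × €0.36/kWh = €0.57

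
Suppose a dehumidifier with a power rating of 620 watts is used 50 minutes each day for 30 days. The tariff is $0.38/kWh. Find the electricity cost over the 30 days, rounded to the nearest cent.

Runtime = 50 min × 30 = 1500 min = 25 h
Energy = 0.62 kW × 25 h = 15.5 kWh
Cost = 15.5 kWh × $0.38/kWh = $5.89

$5.89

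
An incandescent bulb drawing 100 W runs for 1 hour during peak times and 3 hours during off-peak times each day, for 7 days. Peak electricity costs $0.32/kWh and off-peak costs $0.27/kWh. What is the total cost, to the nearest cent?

Peak energy = 0.1 kW × 1 h × 7 = 0.7 kWh
Off-peak energy = 0.1 kW × 3 h × 7 = 2.1 kWh
Cost = 0.7 × $0.32 + 2.1 × $0.27 = $0.224 + $0.567 = $0.79

$0.79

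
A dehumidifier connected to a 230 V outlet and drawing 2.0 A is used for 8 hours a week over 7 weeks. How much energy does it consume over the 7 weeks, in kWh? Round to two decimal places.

25.76 kWh

Power = 2.0 A × 230 V = 460 W = 0.46 kW
Runtime = 8 h/week × 7 weeks = 56 h
Energy = 0.46 kW × 56 h = 25.76 kWh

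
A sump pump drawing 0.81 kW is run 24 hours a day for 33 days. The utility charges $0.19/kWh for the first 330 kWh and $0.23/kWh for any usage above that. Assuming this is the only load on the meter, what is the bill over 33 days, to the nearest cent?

Runtime = 24 h × 33 = 792 h
Energy = 0.81 kW × 792 h = 641.52 kWh
Tier 1 (0–330 kWh): 330 × $0.19 = $62.7
Above 330 kWh: 311.52 × $0.23 = $71.6496
Bill = $134.35

$134.35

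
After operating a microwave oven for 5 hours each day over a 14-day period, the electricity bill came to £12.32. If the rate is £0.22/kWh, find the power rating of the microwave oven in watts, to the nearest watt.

Energy = £12.32 ÷ £0.22/kWh = 56 kWh
Runtime = 5 h/day × 14 days = 70 h
Power = 56 kWh ÷ 70 h = 0.8 kW = 800 W

800 W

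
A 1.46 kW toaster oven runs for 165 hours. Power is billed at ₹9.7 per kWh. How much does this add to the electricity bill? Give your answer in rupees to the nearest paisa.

₹2336.73

Energy = 1.46 kW × 165 h = 240.9 kWh
Cost = 240.9 kWh × ₹9.7/kWh = ₹2336.73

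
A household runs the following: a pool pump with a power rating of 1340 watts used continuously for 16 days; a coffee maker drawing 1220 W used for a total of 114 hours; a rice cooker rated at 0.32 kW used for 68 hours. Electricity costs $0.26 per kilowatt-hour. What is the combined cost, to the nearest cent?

pool pump: Runtime = 24 h × 16 = 384 h
pool pump: 1.34 kW × 384 h = 514.56 kWh
coffee maker: 1.22 kW × 114 h = 139.08 kWh
rice cooker: 0.32 kW × 68 h = 21.76 kWh
Total energy = 675.4 kWh
Cost = 675.4 × $0.26 = $175.60

$175.60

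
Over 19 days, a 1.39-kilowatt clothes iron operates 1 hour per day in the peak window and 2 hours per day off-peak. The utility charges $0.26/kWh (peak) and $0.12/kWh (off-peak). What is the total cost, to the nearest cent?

$13.21

Peak energy = 1.39 kW × 1 h × 19 = 26.41 kWh
Off-peak energy = 1.39 kW × 2 h × 19 = 52.82 kWh
Cost = 26.41 × $0.26 + 52.82 × $0.12 = $6.8666 + $6.3384 = $13.21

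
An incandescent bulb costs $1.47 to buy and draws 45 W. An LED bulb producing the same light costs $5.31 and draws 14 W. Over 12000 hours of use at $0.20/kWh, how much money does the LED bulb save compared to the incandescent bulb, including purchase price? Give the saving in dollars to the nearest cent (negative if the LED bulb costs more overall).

incandescent bulb: $1.47 + (45/1000) kW × 12000 h × $0.20 = $1.47 + $108 = $109.47
LED bulb: $5.31 + (14/1000) kW × 12000 h × $0.20 = $5.31 + $33.6 = $38.91
Saving = $109.47 − $38.91 = $70.56

$70.56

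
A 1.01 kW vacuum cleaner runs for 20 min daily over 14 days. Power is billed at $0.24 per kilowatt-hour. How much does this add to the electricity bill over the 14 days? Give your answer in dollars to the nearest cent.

$1.13

Runtime = 20 min × 14 = 280 min = 4.666666… h
Energy = 1.01 kW × 4.666666… h = 4.713333… kWh
Cost = 4.713333… kWh × $0.24/kWh = $1.13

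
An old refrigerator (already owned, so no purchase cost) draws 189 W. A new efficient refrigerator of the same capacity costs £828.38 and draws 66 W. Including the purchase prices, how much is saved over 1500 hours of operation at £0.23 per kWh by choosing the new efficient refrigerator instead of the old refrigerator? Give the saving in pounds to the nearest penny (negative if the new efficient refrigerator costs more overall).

old refrigerator: £0.00 + (189/1000) kW × 1500 h × £0.23 = £0.00 + £65.205 = £65.205
new efficient refrigerator: £828.38 + (66/1000) kW × 1500 h × £0.23 = £828.38 + £22.77 = £851.15
Saving = £65.205 − £851.15 = −£785.945 → -£785.95

-£785.95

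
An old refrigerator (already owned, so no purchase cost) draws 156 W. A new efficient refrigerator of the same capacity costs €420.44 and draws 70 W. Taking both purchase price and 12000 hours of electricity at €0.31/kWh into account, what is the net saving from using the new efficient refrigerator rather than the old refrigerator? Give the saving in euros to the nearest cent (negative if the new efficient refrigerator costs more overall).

-€100.52

old refrigerator: €0.00 + (156/1000) kW × 12000 h × €0.31 = €0.00 + €580.32 = €580.32
new efficient refrigerator: €420.44 + (70/1000) kW × 12000 h × €0.31 = €420.44 + €260.4 = €680.84
Saving = €580.32 − €680.84 = −€100.52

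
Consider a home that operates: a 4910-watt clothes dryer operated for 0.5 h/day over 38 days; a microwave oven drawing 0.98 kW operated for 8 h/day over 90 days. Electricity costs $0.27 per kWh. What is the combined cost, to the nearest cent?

clothes dryer: Runtime = 0.5 h/day × 38 days = 19 h
clothes dryer: 4.91 kW × 19 h = 93.29 kWh
microwave oven: Runtime = 8 h/day × 90 days = 720 h
microwave oven: 0.98 kW × 720 h = 705.6 kWh
Total energy = 798.89 kWh
Cost = 798.89 × $0.27 = $215.70

$215.70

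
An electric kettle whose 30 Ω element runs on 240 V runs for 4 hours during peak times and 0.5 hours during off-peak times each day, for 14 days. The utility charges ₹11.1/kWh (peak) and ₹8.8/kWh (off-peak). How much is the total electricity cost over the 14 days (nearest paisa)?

₹1311.74

Power = V²/R = 240²/30 = 1920 W = 1.92 kW
Peak energy = 1.92 kW × 4 h × 14 = 107.52 kWh
Off-peak energy = 1.92 kW × 0.5 h × 14 = 13.44 kWh
Cost = 107.52 × ₹11.1 + 13.44 × ₹8.8 = ₹1193.472 + ₹118.272 = ₹1311.74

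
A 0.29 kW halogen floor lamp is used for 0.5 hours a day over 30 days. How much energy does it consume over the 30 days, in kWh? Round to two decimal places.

Runtime = 0.5 h/day × 30 days = 15 h
Energy = 0.29 kW × 15 h = 4.35 kWh

4.35 kWh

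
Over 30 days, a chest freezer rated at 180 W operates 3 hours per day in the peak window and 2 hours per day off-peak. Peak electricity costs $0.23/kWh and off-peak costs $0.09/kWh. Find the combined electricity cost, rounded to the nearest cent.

Peak energy = 0.18 kW × 3 h × 30 = 16.2 kWh
Off-peak energy = 0.18 kW × 2 h × 30 = 10.8 kWh
Cost = 16.2 × $0.23 + 10.8 × $0.09 = $3.726 + $0.972 = $4.70

$4.70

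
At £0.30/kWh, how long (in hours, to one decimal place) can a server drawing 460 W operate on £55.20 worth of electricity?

Energy available = £55.20 ÷ £0.30/kWh = 184 kWh
Hours = 184 kWh ÷ 0.46 kW = 400.0 h

400.0 h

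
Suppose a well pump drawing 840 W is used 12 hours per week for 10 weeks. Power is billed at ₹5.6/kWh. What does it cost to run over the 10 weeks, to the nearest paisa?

₹564.48

Runtime = 12 h/week × 10 weeks = 120 h
Energy = 0.84 kW × 120 h = 100.8 kWh
Cost = 100.8 kWh × ₹5.6/kWh = ₹564.48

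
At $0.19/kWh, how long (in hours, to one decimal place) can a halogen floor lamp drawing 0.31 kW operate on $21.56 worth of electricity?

Energy available = $21.56 ÷ $0.19/kWh = 113.4737 kWh
Hours = 113.4737 kWh ÷ 0.31 kW = 366.0 h

366.0 h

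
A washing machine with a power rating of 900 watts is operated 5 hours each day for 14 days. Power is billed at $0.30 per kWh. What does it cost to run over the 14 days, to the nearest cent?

$18.90

Runtime = 5 h/day × 14 days = 70 h
Energy = 0.9 kW × 70 h = 63 kWh
Cost = 63 kWh × $0.30/kWh = $18.90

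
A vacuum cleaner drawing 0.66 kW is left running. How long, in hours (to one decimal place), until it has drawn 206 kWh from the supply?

312.1 h

Hours = 206 kWh ÷ 0.66 kW = 312.1 h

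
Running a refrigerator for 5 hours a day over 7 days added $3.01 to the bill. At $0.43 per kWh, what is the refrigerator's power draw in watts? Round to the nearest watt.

200 W

Energy = $3.01 ÷ $0.43/kWh = 7 kWh
Runtime = 5 h/day × 7 days = 35 h
Power = 7 kWh ÷ 35 h = 0.2 kW = 200 W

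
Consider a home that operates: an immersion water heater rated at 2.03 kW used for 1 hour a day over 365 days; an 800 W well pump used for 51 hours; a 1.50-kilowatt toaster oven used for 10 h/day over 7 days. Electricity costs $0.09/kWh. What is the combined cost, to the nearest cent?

$79.81

immersion water heater: Runtime = 1 h/day × 365 days = 365 h
immersion water heater: 2.03 kW × 365 h = 740.95 kWh
well pump: 0.8 kW × 51 h = 40.8 kWh
toaster oven: Runtime = 10 h/day × 7 days = 70 h
toaster oven: 1.5 kW × 70 h = 105 kWh
Total energy = 886.75 kWh
Cost = 886.75 × $0.09 = $79.81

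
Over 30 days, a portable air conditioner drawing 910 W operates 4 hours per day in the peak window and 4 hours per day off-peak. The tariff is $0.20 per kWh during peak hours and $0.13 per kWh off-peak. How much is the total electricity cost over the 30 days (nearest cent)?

$36.04

Peak energy = 0.91 kW × 4 h × 30 = 109.2 kWh
Off-peak energy = 0.91 kW × 4 h × 30 = 109.2 kWh
Cost = 109.2 × $0.20 + 109.2 × $0.13 = $21.84 + $14.196 = $36.04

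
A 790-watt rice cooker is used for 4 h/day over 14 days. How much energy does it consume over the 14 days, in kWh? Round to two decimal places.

44.24 kWh

Runtime = 4 h/day × 14 days = 56 h
Energy = 0.79 kW × 56 h = 44.24 kWh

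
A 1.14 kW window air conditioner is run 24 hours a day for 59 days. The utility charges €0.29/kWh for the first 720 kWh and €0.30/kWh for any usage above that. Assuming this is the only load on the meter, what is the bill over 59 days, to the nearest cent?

€477.07

Runtime = 24 h × 59 = 1416 h
Energy = 1.14 kW × 1416 h = 1614.24 kWh
Tier 1 (0–720 kWh): 720 × €0.29 = €208.8
Above 720 kWh: 894.24 × €0.30 = €268.272
Bill = €477.07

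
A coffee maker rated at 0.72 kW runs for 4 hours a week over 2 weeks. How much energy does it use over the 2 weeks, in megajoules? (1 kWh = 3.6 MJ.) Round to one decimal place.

Runtime = 4 h/week × 2 weeks = 8 h
Energy = 0.72 kW × 8 h = 5.76 kWh
= 5.76 × 3.6 MJ = 20.7 MJ

20.7 MJ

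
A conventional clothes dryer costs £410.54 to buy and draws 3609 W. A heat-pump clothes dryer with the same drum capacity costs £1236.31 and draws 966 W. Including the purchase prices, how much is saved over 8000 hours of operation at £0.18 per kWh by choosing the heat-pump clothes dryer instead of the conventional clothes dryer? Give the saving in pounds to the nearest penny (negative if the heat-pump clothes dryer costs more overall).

£2980.15

conventional clothes dryer: £410.54 + (3609/1000) kW × 8000 h × £0.18 = £410.54 + £5196.96 = £5607.5
heat-pump clothes dryer: £1236.31 + (966/1000) kW × 8000 h × £0.18 = £1236.31 + £1391.04 = £2627.35
Saving = £5607.5 − £2627.35 = £2980.15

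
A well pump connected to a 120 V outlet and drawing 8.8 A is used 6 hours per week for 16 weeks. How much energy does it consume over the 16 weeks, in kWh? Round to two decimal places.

101.38 kWh

Power = 8.8 A × 120 V = 1056 W = 1.056 kW
Runtime = 6 h/week × 16 weeks = 96 h
Energy = 1.056 kW × 96 h = 101.376 kWh ≈ 101.38 kWh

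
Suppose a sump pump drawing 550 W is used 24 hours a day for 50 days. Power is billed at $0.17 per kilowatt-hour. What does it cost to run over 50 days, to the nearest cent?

$112.20

Runtime = 24 h × 50 = 1200 h
Energy = 0.55 kW × 1200 h = 660 kWh
Cost = 660 kWh × $0.17/kWh = $112.20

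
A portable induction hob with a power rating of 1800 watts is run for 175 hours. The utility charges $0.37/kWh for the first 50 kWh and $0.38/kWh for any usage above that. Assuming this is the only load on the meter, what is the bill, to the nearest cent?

Energy = 1.8 kW × 175 h = 315 kWh
Tier 1 (0–50 kWh): 50 × $0.37 = $18.5
Above 50 kWh: 265 × $0.38 = $100.7
Bill = $119.20

$119.20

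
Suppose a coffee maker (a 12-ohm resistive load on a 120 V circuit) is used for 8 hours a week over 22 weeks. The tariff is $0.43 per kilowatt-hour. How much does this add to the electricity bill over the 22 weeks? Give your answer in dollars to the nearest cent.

Power = V²/R = 120²/12 = 1200 W = 1.2 kW
Runtime = 8 h/week × 22 weeks = 176 h
Energy = 1.2 kW × 176 h = 211.2 kWh
Cost = 211.2 kWh × $0.43/kWh = $90.82

$90.82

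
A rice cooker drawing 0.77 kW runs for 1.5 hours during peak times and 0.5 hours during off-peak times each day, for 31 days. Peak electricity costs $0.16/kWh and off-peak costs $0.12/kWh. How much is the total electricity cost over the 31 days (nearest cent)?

$7.16

Peak energy = 0.77 kW × 1.5 h × 31 = 35.805 kWh
Off-peak energy = 0.77 kW × 0.5 h × 31 = 11.935 kWh
Cost = 35.805 × $0.16 + 11.935 × $0.12 = $5.7288 + $1.4322 = $7.16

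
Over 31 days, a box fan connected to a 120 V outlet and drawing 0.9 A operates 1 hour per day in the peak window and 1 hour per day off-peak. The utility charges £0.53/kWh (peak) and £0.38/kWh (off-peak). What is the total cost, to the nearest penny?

Power = 0.9 A × 120 V = 108 W = 0.108 kW
Peak energy = 0.108 kW × 1 h × 31 = 3.348 kWh
Off-peak energy = 0.108 kW × 1 h × 31 = 3.348 kWh
Cost = 3.348 × £0.53 + 3.348 × £0.38 = £1.77444 + £1.27224 = £3.05

£3.05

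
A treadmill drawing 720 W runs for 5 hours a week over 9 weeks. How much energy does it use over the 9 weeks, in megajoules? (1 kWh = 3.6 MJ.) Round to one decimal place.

Runtime = 5 h/week × 9 weeks = 45 h
Energy = 0.72 kW × 45 h = 32.4 kWh
= 32.4 × 3.6 MJ = 116.6 MJ

116.6 MJ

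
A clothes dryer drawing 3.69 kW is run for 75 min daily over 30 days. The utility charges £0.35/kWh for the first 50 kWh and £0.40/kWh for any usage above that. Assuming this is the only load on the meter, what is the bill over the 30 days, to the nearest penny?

£52.85

Runtime = 75 min × 30 = 2250 min = 37.5 h
Energy = 3.69 kW × 37.5 h = 138.375 kWh
Tier 1 (0–50 kWh): 50 × £0.35 = £17.5
Above 50 kWh: 88.375 × £0.40 = £35.35
Bill = £52.85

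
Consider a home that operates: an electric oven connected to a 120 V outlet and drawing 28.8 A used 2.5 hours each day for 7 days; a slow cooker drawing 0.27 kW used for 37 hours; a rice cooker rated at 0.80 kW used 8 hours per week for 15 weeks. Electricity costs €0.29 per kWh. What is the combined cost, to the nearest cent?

electric oven: Power = 28.8 A × 120 V = 3456 W = 3.456 kW
electric oven: Runtime = 2.5 h/day × 7 days = 17.5 h
electric oven: 3.456 kW × 17.5 h = 60.48 kWh
slow cooker: 0.27 kW × 37 h = 9.99 kWh
rice cooker: Runtime = 8 h/week × 15 weeks = 120 h
rice cooker: 0.8 kW × 120 h = 96 kWh
Total energy = 166.47 kWh
Cost = 166.47 × €0.29 = €48.28

€48.28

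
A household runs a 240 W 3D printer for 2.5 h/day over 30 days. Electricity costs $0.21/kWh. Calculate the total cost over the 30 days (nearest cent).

Runtime = 2.5 h/day × 30 days = 75 h
Energy = 0.24 kW × 75 h = 18 kWh
Cost = 18 kWh × $0.21/kWh = $3.78

$3.78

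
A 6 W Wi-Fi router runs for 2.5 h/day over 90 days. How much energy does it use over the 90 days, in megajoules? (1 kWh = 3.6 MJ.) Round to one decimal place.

4.9 MJ

Runtime = 2.5 h/day × 90 days = 225 h
Energy = 0.006 kW × 225 h = 1.35 kWh
= 1.35 × 3.6 MJ = 4.9 MJ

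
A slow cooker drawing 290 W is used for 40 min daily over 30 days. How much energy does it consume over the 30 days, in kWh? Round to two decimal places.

5.80 kWh

Runtime = 40 min × 30 = 1200 min = 20 h
Energy = 0.29 kW × 20 h = 5.8 kWh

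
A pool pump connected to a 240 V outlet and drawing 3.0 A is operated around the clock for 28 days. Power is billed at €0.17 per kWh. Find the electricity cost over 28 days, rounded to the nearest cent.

Power = 3.0 A × 240 V = 720 W = 0.72 kW
Runtime = 24 h × 28 = 672 h
Energy = 0.72 kW × 672 h = 483.84 kWh
Cost = 483.84 kWh × €0.17/kWh = €82.25

€82.25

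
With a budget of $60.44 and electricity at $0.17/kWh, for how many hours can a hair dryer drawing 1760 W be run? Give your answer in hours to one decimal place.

202.0 h

Energy available = $60.44 ÷ $0.17/kWh = 355.5294 kWh
Hours = 355.5294 kWh ÷ 1.76 kW = 202.0 h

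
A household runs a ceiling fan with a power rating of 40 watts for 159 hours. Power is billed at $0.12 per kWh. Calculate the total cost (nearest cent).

$0.76

Energy = 0.04 kW × 159 h = 6.36 kWh
Cost = 6.36 kWh × $0.12/kWh = $0.76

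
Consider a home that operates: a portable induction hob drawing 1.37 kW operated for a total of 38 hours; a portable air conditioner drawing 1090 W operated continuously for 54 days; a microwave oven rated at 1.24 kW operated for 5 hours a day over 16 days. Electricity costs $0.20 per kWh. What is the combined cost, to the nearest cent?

$312.78

portable induction hob: 1.37 kW × 38 h = 52.06 kWh
portable air conditioner: Runtime = 24 h × 54 = 1296 h
portable air conditioner: 1.09 kW × 1296 h = 1412.64 kWh
microwave oven: Runtime = 5 h/day × 16 days = 80 h
microwave oven: 1.24 kW × 80 h = 99.2 kWh
Total energy = 1563.9 kWh
Cost = 1563.9 × $0.20 = $312.78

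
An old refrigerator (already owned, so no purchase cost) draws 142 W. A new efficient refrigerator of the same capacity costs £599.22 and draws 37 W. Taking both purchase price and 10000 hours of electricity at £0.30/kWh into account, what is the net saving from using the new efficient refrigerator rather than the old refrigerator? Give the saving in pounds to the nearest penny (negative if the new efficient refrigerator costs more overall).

-£284.22

old refrigerator: £0.00 + (142/1000) kW × 10000 h × £0.30 = £0.00 + £426 = £426
new efficient refrigerator: £599.22 + (37/1000) kW × 10000 h × £0.30 = £599.22 + £111 = £710.22
Saving = £426 − £710.22 = −£284.22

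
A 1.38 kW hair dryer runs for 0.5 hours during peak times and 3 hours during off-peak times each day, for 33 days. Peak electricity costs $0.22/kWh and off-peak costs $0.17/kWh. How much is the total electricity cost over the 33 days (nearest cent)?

$28.23

Peak energy = 1.38 kW × 0.5 h × 33 = 22.77 kWh
Off-peak energy = 1.38 kW × 3 h × 33 = 136.62 kWh
Cost = 22.77 × $0.22 + 136.62 × $0.17 = $5.0094 + $23.2254 = $28.23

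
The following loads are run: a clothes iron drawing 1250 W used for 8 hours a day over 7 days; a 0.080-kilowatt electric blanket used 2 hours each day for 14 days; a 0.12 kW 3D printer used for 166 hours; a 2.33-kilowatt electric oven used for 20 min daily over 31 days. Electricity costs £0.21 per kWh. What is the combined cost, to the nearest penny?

£24.41

clothes iron: Runtime = 8 h/day × 7 days = 56 h
clothes iron: 1.25 kW × 56 h = 70 kWh
electric blanket: Runtime = 2 h/day × 14 days = 28 h
electric blanket: 0.08 kW × 28 h = 2.24 kWh
3D printer: 0.12 kW × 166 h = 19.92 kWh
electric oven: Runtime = 20 min × 31 = 620 min = 10.333333… h
electric oven: 2.33 kW × 10.333333… h = 24.076666… kWh
Total energy = 116.236666… kWh
Cost = 116.236666… × £0.21 = £24.41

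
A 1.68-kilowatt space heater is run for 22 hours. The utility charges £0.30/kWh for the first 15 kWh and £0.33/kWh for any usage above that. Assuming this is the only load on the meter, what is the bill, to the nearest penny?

£11.75

Energy = 1.68 kW × 22 h = 36.96 kWh
Tier 1 (0–15 kWh): 15 × £0.30 = £4.5
Above 15 kWh: 21.96 × £0.33 = £7.2468
Bill = £11.75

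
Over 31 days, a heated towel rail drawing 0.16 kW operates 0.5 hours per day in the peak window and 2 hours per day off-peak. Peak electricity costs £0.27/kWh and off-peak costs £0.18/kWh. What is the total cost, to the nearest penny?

Peak energy = 0.16 kW × 0.5 h × 31 = 2.48 kWh
Off-peak energy = 0.16 kW × 2 h × 31 = 9.92 kWh
Cost = 2.48 × £0.27 + 9.92 × £0.18 = £0.6696 + £1.7856 = £2.46

£2.46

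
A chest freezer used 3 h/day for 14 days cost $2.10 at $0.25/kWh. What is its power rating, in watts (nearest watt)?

200 W

Energy = $2.10 ÷ $0.25/kWh = 8.4 kWh
Runtime = 3 h/day × 14 days = 42 h
Power = 8.4 kWh ÷ 42 h = 0.2 kW = 200 W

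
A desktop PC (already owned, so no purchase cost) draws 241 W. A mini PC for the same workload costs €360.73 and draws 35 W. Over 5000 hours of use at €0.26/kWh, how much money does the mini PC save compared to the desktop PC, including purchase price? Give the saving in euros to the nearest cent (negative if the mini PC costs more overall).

desktop PC: €0.00 + (241/1000) kW × 5000 h × €0.26 = €0.00 + €313.3 = €313.3
mini PC: €360.73 + (35/1000) kW × 5000 h × €0.26 = €360.73 + €45.5 = €406.23
Saving = €313.3 − €406.23 = −€92.93

-€92.93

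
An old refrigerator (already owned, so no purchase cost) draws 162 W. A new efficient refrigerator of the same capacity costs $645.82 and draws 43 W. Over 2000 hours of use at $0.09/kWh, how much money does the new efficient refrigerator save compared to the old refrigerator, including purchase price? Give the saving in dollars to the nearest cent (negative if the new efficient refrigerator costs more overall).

old refrigerator: $0.00 + (162/1000) kW × 2000 h × $0.09 = $0.00 + $29.16 = $29.16
new efficient refrigerator: $645.82 + (43/1000) kW × 2000 h × $0.09 = $645.82 + $7.74 = $653.56
Saving = $29.16 − $653.56 = −$624.4

-$624.40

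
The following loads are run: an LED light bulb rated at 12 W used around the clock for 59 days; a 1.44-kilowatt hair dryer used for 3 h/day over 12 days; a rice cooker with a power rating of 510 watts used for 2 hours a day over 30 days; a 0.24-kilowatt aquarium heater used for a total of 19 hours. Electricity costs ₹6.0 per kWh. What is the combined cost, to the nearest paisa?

₹623.95

LED light bulb: Runtime = 24 h × 59 = 1416 h
LED light bulb: 0.012 kW × 1416 h = 16.992 kWh
hair dryer: Runtime = 3 h/day × 12 days = 36 h
hair dryer: 1.44 kW × 36 h = 51.84 kWh
rice cooker: Runtime = 2 h/day × 30 days = 60 h
rice cooker: 0.51 kW × 60 h = 30.6 kWh
aquarium heater: 0.24 kW × 19 h = 4.56 kWh
Total energy = 103.992 kWh
Cost = 103.992 × ₹6.0 = ₹623.95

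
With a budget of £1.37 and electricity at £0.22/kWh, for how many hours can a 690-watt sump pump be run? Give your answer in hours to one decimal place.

Energy available = £1.37 ÷ £0.22/kWh = 6.2273 kWh
Hours = 6.2273 kWh ÷ 0.69 kW = 9.0 h

9.0 h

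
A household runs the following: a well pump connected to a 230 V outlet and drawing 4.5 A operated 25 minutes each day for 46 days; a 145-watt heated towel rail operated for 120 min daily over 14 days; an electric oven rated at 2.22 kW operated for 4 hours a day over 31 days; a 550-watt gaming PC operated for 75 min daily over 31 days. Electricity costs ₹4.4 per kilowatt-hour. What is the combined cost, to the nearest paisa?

well pump: Power = 4.5 A × 230 V = 1035 W = 1.035 kW
well pump: Runtime = 25 min × 46 = 1150 min = 19.166666… h
well pump: 1.035 kW × 19.166666… h = 19.8375 kWh
heated towel rail: Runtime = 120 min × 14 = 1680 min = 28 h
heated towel rail: 0.145 kW × 28 h = 4.06 kWh
electric oven: Runtime = 4 h/day × 31 days = 124 h
electric oven: 2.22 kW × 124 h = 275.28 kWh
gaming PC: Runtime = 75 min × 31 = 2325 min = 38.75 h
gaming PC: 0.55 kW × 38.75 h = 21.3125 kWh
Total energy = 320.49 kWh
Cost = 320.49 × ₹4.4 = ₹1410.16

₹1410.16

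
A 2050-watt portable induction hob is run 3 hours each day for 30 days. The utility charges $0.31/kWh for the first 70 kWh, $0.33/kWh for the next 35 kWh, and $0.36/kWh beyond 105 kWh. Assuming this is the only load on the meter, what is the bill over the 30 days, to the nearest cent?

Runtime = 3 h/day × 30 days = 90 h
Energy = 2.05 kW × 90 h = 184.5 kWh
Tier 1 (0–70 kWh): 70 × $0.31 = $21.7
Tier 2 (70–105 kWh): 35 × $0.33 = $11.55
Above 105 kWh: 79.5 × $0.36 = $28.62
Bill = $61.87

$61.87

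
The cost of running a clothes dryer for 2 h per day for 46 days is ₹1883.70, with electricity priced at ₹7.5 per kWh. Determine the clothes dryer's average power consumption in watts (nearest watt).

Energy = ₹1883.70 ÷ ₹7.5/kWh = 251.16 kWh
Runtime = 2 h/day × 46 days = 92 h
Power = 251.16 kWh ÷ 92 h = 2.73 kW = 2730 W

2730 W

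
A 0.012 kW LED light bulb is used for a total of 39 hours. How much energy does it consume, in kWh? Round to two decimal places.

Energy = 0.012 kW × 39 h = 0.468 kWh ≈ 0.47 kWh

0.47 kWh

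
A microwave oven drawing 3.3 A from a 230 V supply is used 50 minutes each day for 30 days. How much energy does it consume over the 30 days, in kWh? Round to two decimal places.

Power = 3.3 A × 230 V = 759 W = 0.759 kW
Runtime = 50 min × 30 = 1500 min = 25 h
Energy = 0.759 kW × 25 h = 18.975 kWh ≈ 18.98 kWh

18.98 kWh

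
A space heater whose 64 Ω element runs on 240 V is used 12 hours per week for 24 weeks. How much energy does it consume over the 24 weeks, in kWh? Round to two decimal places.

Power = V²/R = 240²/64 = 900 W = 0.9 kW
Runtime = 12 h/week × 24 weeks = 288 h
Energy = 0.9 kW × 288 h = 259.2 kWh

259.20 kWh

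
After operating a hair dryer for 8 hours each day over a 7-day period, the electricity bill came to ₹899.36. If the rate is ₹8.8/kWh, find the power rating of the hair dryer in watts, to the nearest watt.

1825 W

Energy = ₹899.36 ÷ ₹8.8/kWh = 102.2 kWh
Runtime = 8 h/day × 7 days = 56 h
Power = 102.2 kWh ÷ 56 h = 1.825 kW = 1825 W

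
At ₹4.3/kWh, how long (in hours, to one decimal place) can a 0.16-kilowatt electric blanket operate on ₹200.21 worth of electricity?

291.0 h

Energy available = ₹200.21 ÷ ₹4.3/kWh = 46.5605 kWh
Hours = 46.5605 kWh ÷ 0.16 kW = 291.0 h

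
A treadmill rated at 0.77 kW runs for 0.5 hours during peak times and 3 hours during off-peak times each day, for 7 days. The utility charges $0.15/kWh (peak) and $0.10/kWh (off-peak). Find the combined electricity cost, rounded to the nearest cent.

$2.02

Peak energy = 0.77 kW × 0.5 h × 7 = 2.695 kWh
Off-peak energy = 0.77 kW × 3 h × 7 = 16.17 kWh
Cost = 2.695 × $0.15 + 16.17 × $0.10 = $0.40425 + $1.617 = $2.02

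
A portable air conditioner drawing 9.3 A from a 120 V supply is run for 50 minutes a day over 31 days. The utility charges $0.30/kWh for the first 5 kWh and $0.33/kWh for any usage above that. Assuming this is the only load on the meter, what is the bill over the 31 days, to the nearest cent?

$9.36

Power = 9.3 A × 120 V = 1116 W = 1.116 kW
Runtime = 50 min × 31 = 1550 min = 25.833333… h
Energy = 1.116 kW × 25.833333… h = 28.83 kWh
Tier 1 (0–5 kWh): 5 × $0.30 = $1.5
Above 5 kWh: 23.83 × $0.33 = $7.8639
Bill = $9.36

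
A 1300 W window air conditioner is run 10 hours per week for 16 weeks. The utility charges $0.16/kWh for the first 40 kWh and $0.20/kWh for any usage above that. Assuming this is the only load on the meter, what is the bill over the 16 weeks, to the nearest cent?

$40.00

Runtime = 10 h/week × 16 weeks = 160 h
Energy = 1.3 kW × 160 h = 208 kWh
Tier 1 (0–40 kWh): 40 × $0.16 = $6.4
Above 40 kWh: 168 × $0.20 = $33.6
Bill = $40.00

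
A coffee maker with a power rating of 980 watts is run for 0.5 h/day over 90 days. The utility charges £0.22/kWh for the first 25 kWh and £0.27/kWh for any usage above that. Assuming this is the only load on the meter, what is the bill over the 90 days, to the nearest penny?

Runtime = 0.5 h/day × 90 days = 45 h
Energy = 0.98 kW × 45 h = 44.1 kWh
Tier 1 (0–25 kWh): 25 × £0.22 = £5.5
Above 25 kWh: 19.1 × £0.27 = £5.157
Bill = £10.66

£10.66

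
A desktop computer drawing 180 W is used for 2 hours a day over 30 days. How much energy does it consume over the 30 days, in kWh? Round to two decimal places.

10.80 kWh

Runtime = 2 h/day × 30 days = 60 h
Energy = 0.18 kW × 60 h = 10.8 kWh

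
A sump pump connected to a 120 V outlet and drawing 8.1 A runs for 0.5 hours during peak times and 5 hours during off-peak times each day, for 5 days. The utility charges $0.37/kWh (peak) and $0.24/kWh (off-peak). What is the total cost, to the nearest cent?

Power = 8.1 A × 120 V = 972 W = 0.972 kW
Peak energy = 0.972 kW × 0.5 h × 5 = 2.43 kWh
Off-peak energy = 0.972 kW × 5 h × 5 = 24.3 kWh
Cost = 2.43 × $0.37 + 24.3 × $0.24 = $0.8991 + $5.832 = $6.73

$6.73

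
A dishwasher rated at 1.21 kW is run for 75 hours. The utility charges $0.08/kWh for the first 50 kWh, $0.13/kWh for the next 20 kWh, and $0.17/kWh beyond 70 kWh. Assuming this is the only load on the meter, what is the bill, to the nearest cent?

Energy = 1.21 kW × 75 h = 90.75 kWh
Tier 1 (0–50 kWh): 50 × $0.08 = $4
Tier 2 (50–70 kWh): 20 × $0.13 = $2.6
Above 70 kWh: 20.75 × $0.17 = $3.5275
Bill = $10.13

$10.13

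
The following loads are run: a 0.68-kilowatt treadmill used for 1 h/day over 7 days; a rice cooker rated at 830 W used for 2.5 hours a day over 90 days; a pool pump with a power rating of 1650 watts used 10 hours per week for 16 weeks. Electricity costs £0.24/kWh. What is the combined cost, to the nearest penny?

treadmill: Runtime = 1 h/day × 7 days = 7 h
treadmill: 0.68 kW × 7 h = 4.76 kWh
rice cooker: Runtime = 2.5 h/day × 90 days = 225 h
rice cooker: 0.83 kW × 225 h = 186.75 kWh
pool pump: Runtime = 10 h/week × 16 weeks = 160 h
pool pump: 1.65 kW × 160 h = 264 kWh
Total energy = 455.51 kWh
Cost = 455.51 × £0.24 = £109.32

£109.32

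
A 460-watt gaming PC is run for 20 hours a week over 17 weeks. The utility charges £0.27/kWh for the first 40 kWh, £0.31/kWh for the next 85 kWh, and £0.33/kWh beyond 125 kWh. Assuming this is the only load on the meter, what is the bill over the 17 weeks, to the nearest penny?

£47.51

Runtime = 20 h/week × 17 weeks = 340 h
Energy = 0.46 kW × 340 h = 156.4 kWh
Tier 1 (0–40 kWh): 40 × £0.27 = £10.8
Tier 2 (40–125 kWh): 85 × £0.31 = £26.35
Above 125 kWh: 31.4 × £0.33 = £10.362
Bill = £47.51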